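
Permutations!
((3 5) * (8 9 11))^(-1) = (3 5)(8 11 9)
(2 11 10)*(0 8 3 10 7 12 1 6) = [8, 6, 11, 10, 4, 5, 0, 12, 3, 9, 2, 7, 1] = (0 8 3 10 2 11 7 12 1 6)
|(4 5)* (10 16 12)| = 6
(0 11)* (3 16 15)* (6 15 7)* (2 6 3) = [11, 1, 6, 16, 4, 5, 15, 3, 8, 9, 10, 0, 12, 13, 14, 2, 7] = (0 11)(2 6 15)(3 16 7)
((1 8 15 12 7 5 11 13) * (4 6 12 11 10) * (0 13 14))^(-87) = ((0 13 1 8 15 11 14)(4 6 12 7 5 10))^(-87) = (0 15 13 11 1 14 8)(4 7)(5 6)(10 12)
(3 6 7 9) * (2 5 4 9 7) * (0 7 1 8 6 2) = [7, 8, 5, 2, 9, 4, 0, 1, 6, 3] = (0 7 1 8 6)(2 5 4 9 3)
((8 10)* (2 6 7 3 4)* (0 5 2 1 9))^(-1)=((0 5 2 6 7 3 4 1 9)(8 10))^(-1)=(0 9 1 4 3 7 6 2 5)(8 10)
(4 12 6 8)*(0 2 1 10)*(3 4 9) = (0 2 1 10)(3 4 12 6 8 9) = [2, 10, 1, 4, 12, 5, 8, 7, 9, 3, 0, 11, 6]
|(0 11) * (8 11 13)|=4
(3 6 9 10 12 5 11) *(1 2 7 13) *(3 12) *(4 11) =[0, 2, 7, 6, 11, 4, 9, 13, 8, 10, 3, 12, 5, 1] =(1 2 7 13)(3 6 9 10)(4 11 12 5)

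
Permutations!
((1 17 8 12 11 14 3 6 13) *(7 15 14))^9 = ((1 17 8 12 11 7 15 14 3 6 13))^9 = (1 6 14 7 12 17 13 3 15 11 8)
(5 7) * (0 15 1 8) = (0 15 1 8)(5 7) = [15, 8, 2, 3, 4, 7, 6, 5, 0, 9, 10, 11, 12, 13, 14, 1]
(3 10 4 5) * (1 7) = (1 7)(3 10 4 5) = [0, 7, 2, 10, 5, 3, 6, 1, 8, 9, 4]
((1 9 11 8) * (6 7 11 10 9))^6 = (1 6 7 11 8)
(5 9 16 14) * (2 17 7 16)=(2 17 7 16 14 5 9)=[0, 1, 17, 3, 4, 9, 6, 16, 8, 2, 10, 11, 12, 13, 5, 15, 14, 7]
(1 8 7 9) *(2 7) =[0, 8, 7, 3, 4, 5, 6, 9, 2, 1] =(1 8 2 7 9)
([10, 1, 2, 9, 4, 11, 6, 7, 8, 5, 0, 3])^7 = (0 10)(3 11 5 9)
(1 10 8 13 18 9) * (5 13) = (1 10 8 5 13 18 9) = [0, 10, 2, 3, 4, 13, 6, 7, 5, 1, 8, 11, 12, 18, 14, 15, 16, 17, 9]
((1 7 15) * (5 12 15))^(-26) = ((1 7 5 12 15))^(-26) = (1 15 12 5 7)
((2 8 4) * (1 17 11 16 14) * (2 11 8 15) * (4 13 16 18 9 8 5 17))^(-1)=(1 14 16 13 8 9 18 11 4)(2 15)(5 17)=((1 4 11 18 9 8 13 16 14)(2 15)(5 17))^(-1)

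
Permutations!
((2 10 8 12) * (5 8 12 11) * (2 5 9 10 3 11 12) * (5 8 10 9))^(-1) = (2 10 5 11 3)(8 12)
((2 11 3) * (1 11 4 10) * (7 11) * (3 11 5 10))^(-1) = (11)(1 10 5 7)(2 3 4)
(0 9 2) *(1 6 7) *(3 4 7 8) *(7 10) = [9, 6, 0, 4, 10, 5, 8, 1, 3, 2, 7] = (0 9 2)(1 6 8 3 4 10 7)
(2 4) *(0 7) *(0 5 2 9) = (0 7 5 2 4 9) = [7, 1, 4, 3, 9, 2, 6, 5, 8, 0]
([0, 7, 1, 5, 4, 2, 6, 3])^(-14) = [0, 7, 1, 5, 4, 2, 6, 3]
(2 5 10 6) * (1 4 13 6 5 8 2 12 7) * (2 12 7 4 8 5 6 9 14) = (1 8 12 4 13 9 14 2 5 10 6 7) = [0, 8, 5, 3, 13, 10, 7, 1, 12, 14, 6, 11, 4, 9, 2]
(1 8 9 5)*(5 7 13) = (1 8 9 7 13 5) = [0, 8, 2, 3, 4, 1, 6, 13, 9, 7, 10, 11, 12, 5]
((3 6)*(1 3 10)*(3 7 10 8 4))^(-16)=(1 10 7)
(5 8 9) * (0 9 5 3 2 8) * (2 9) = (0 2 8 5)(3 9) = [2, 1, 8, 9, 4, 0, 6, 7, 5, 3]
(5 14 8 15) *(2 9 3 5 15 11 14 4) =(15)(2 9 3 5 4)(8 11 14) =[0, 1, 9, 5, 2, 4, 6, 7, 11, 3, 10, 14, 12, 13, 8, 15]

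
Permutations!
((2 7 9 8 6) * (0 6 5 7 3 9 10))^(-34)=(0 2 9 5 10 6 3 8 7)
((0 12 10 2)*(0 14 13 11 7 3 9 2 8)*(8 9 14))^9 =(0 9)(2 12)(3 7 11 13 14)(8 10)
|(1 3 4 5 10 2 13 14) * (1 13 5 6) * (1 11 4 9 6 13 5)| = |(1 3 9 6 11 4 13 14 5 10 2)| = 11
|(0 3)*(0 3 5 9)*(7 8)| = |(0 5 9)(7 8)| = 6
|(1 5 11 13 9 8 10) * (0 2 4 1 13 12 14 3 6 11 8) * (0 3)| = 14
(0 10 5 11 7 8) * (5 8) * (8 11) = (0 10 11 7 5 8) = [10, 1, 2, 3, 4, 8, 6, 5, 0, 9, 11, 7]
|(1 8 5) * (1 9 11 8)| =|(5 9 11 8)| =4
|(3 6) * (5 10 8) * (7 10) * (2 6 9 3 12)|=12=|(2 6 12)(3 9)(5 7 10 8)|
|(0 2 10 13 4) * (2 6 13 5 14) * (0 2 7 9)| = 10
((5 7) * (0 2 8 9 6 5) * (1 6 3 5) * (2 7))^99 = ((0 7)(1 6)(2 8 9 3 5))^99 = (0 7)(1 6)(2 5 3 9 8)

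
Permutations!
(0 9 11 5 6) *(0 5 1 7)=(0 9 11 1 7)(5 6)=[9, 7, 2, 3, 4, 6, 5, 0, 8, 11, 10, 1]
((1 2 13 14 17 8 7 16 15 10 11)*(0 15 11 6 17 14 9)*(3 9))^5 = (0 8 2 15 7 13 10 16 3 6 11 9 17 1)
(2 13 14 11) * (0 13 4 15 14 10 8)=(0 13 10 8)(2 4 15 14 11)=[13, 1, 4, 3, 15, 5, 6, 7, 0, 9, 8, 2, 12, 10, 11, 14]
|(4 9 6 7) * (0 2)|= 4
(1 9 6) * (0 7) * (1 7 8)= (0 8 1 9 6 7)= [8, 9, 2, 3, 4, 5, 7, 0, 1, 6]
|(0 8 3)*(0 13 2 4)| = 6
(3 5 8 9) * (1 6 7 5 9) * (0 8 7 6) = [8, 0, 2, 9, 4, 7, 6, 5, 1, 3] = (0 8 1)(3 9)(5 7)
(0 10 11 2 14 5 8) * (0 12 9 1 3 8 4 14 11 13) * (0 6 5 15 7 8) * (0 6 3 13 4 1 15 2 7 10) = [0, 13, 11, 6, 14, 1, 5, 8, 12, 15, 4, 7, 9, 3, 2, 10] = (1 13 3 6 5)(2 11 7 8 12 9 15 10 4 14)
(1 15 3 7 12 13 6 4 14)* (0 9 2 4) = [9, 15, 4, 7, 14, 5, 0, 12, 8, 2, 10, 11, 13, 6, 1, 3] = (0 9 2 4 14 1 15 3 7 12 13 6)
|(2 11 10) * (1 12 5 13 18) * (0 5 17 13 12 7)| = 24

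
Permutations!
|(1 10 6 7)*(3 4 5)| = 12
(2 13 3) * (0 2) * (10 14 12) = [2, 1, 13, 0, 4, 5, 6, 7, 8, 9, 14, 11, 10, 3, 12] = (0 2 13 3)(10 14 12)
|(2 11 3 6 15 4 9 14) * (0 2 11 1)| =|(0 2 1)(3 6 15 4 9 14 11)| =21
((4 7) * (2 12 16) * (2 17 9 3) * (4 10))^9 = (2 17)(3 16)(9 12)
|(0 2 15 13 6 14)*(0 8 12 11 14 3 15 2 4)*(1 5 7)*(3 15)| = 12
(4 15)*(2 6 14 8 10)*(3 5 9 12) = [0, 1, 6, 5, 15, 9, 14, 7, 10, 12, 2, 11, 3, 13, 8, 4] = (2 6 14 8 10)(3 5 9 12)(4 15)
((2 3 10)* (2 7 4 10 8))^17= (2 8 3)(4 7 10)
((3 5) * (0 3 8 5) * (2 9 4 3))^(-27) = (0 4 2 3 9)(5 8)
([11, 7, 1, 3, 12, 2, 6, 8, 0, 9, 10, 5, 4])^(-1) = [8, 2, 5, 3, 12, 11, 6, 1, 7, 9, 10, 0, 4]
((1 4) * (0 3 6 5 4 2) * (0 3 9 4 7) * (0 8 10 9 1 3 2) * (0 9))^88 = ((0 1 9 4 3 6 5 7 8 10))^88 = (0 8 5 3 9)(1 10 7 6 4)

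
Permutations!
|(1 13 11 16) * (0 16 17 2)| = 7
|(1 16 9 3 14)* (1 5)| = 6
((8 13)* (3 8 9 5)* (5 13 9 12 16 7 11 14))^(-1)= ((3 8 9 13 12 16 7 11 14 5))^(-1)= (3 5 14 11 7 16 12 13 9 8)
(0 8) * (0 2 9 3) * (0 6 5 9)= (0 8 2)(3 6 5 9)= [8, 1, 0, 6, 4, 9, 5, 7, 2, 3]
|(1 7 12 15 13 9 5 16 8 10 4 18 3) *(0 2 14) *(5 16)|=|(0 2 14)(1 7 12 15 13 9 16 8 10 4 18 3)|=12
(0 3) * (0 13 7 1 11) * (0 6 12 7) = (0 3 13)(1 11 6 12 7) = [3, 11, 2, 13, 4, 5, 12, 1, 8, 9, 10, 6, 7, 0]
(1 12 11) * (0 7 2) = [7, 12, 0, 3, 4, 5, 6, 2, 8, 9, 10, 1, 11] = (0 7 2)(1 12 11)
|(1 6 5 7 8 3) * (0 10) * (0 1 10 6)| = |(0 6 5 7 8 3 10 1)| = 8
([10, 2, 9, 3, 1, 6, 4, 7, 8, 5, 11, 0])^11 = (0 11 10)(1 4 6 5 9 2)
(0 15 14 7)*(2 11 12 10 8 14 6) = (0 15 6 2 11 12 10 8 14 7) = [15, 1, 11, 3, 4, 5, 2, 0, 14, 9, 8, 12, 10, 13, 7, 6]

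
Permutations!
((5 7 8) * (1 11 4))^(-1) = (1 4 11)(5 8 7)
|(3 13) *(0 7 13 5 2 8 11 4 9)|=|(0 7 13 3 5 2 8 11 4 9)|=10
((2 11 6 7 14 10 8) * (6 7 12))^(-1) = (2 8 10 14 7 11)(6 12)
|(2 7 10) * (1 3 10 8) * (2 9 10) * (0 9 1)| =8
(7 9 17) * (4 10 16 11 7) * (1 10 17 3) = (1 10 16 11 7 9 3)(4 17) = [0, 10, 2, 1, 17, 5, 6, 9, 8, 3, 16, 7, 12, 13, 14, 15, 11, 4]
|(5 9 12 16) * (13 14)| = 4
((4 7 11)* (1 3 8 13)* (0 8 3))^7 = (0 1 13 8)(4 7 11)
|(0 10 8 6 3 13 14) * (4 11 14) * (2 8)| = |(0 10 2 8 6 3 13 4 11 14)| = 10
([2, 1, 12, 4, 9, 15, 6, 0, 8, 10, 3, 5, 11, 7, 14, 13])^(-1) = [7, 1, 0, 10, 3, 11, 6, 13, 8, 4, 9, 12, 2, 15, 14, 5]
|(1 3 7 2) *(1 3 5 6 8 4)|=15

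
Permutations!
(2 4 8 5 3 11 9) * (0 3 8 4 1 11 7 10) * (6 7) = [3, 11, 1, 6, 4, 8, 7, 10, 5, 2, 0, 9] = (0 3 6 7 10)(1 11 9 2)(5 8)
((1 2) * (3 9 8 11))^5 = (1 2)(3 9 8 11)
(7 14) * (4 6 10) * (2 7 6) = (2 7 14 6 10 4) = [0, 1, 7, 3, 2, 5, 10, 14, 8, 9, 4, 11, 12, 13, 6]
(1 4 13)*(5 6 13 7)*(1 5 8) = (1 4 7 8)(5 6 13) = [0, 4, 2, 3, 7, 6, 13, 8, 1, 9, 10, 11, 12, 5]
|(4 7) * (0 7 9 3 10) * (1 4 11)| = 8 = |(0 7 11 1 4 9 3 10)|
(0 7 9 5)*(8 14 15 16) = (0 7 9 5)(8 14 15 16) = [7, 1, 2, 3, 4, 0, 6, 9, 14, 5, 10, 11, 12, 13, 15, 16, 8]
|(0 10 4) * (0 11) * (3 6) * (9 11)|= 10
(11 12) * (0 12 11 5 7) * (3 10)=(0 12 5 7)(3 10)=[12, 1, 2, 10, 4, 7, 6, 0, 8, 9, 3, 11, 5]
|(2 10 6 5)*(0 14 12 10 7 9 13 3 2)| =30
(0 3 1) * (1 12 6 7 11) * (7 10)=(0 3 12 6 10 7 11 1)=[3, 0, 2, 12, 4, 5, 10, 11, 8, 9, 7, 1, 6]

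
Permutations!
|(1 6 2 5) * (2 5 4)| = 6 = |(1 6 5)(2 4)|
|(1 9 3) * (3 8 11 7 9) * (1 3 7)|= |(1 7 9 8 11)|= 5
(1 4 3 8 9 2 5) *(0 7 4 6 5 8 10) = (0 7 4 3 10)(1 6 5)(2 8 9) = [7, 6, 8, 10, 3, 1, 5, 4, 9, 2, 0]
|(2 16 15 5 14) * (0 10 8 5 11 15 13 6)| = |(0 10 8 5 14 2 16 13 6)(11 15)| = 18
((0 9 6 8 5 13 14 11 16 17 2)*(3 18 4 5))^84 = ((0 9 6 8 3 18 4 5 13 14 11 16 17 2))^84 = (18)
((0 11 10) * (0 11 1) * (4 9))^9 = (0 1)(4 9)(10 11)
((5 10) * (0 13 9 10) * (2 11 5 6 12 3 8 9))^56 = (0 13 2 11 5)(3 9 6)(8 10 12)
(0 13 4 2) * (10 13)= (0 10 13 4 2)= [10, 1, 0, 3, 2, 5, 6, 7, 8, 9, 13, 11, 12, 4]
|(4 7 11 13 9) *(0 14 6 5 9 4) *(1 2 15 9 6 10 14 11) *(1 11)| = |(0 1 2 15 9)(4 7 11 13)(5 6)(10 14)| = 20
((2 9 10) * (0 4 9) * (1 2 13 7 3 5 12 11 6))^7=(0 5 4 12 9 11 10 6 13 1 7 2 3)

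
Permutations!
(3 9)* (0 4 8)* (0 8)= (0 4)(3 9)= [4, 1, 2, 9, 0, 5, 6, 7, 8, 3]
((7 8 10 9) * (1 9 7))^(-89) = (1 9)(7 8 10)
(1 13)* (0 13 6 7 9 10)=(0 13 1 6 7 9 10)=[13, 6, 2, 3, 4, 5, 7, 9, 8, 10, 0, 11, 12, 1]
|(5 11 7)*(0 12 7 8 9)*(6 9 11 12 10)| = |(0 10 6 9)(5 12 7)(8 11)| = 12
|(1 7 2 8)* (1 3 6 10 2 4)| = |(1 7 4)(2 8 3 6 10)| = 15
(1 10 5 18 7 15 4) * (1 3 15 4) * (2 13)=(1 10 5 18 7 4 3 15)(2 13)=[0, 10, 13, 15, 3, 18, 6, 4, 8, 9, 5, 11, 12, 2, 14, 1, 16, 17, 7]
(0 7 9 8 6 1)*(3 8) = [7, 0, 2, 8, 4, 5, 1, 9, 6, 3] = (0 7 9 3 8 6 1)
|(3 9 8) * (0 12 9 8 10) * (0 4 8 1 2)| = 9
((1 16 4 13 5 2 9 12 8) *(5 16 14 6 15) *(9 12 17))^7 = ((1 14 6 15 5 2 12 8)(4 13 16)(9 17))^7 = (1 8 12 2 5 15 6 14)(4 13 16)(9 17)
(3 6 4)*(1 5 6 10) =(1 5 6 4 3 10) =[0, 5, 2, 10, 3, 6, 4, 7, 8, 9, 1]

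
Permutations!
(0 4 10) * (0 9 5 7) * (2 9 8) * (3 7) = (0 4 10 8 2 9 5 3 7) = [4, 1, 9, 7, 10, 3, 6, 0, 2, 5, 8]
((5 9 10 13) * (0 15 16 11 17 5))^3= (0 11 9)(5 13 16)(10 15 17)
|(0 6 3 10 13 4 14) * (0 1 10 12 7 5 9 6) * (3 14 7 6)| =11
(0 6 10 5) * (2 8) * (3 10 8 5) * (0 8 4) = (0 6 4)(2 5 8)(3 10) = [6, 1, 5, 10, 0, 8, 4, 7, 2, 9, 3]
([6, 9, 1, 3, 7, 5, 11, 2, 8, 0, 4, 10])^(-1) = (0 9 1 2 7 4 10 11 6)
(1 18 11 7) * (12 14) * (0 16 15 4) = (0 16 15 4)(1 18 11 7)(12 14) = [16, 18, 2, 3, 0, 5, 6, 1, 8, 9, 10, 7, 14, 13, 12, 4, 15, 17, 11]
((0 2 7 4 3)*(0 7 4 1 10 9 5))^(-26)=((0 2 4 3 7 1 10 9 5))^(-26)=(0 2 4 3 7 1 10 9 5)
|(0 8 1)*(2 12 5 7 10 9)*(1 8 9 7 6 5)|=|(0 9 2 12 1)(5 6)(7 10)|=10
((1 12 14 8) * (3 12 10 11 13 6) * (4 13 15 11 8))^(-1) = (1 8 10)(3 6 13 4 14 12)(11 15) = ((1 10 8)(3 12 14 4 13 6)(11 15))^(-1)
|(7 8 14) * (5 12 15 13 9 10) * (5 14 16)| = 10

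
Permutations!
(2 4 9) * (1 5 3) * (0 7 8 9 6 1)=[7, 5, 4, 0, 6, 3, 1, 8, 9, 2]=(0 7 8 9 2 4 6 1 5 3)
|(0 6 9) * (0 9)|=2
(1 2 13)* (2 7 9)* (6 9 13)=(1 7 13)(2 6 9)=[0, 7, 6, 3, 4, 5, 9, 13, 8, 2, 10, 11, 12, 1]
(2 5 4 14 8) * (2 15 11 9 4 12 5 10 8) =(2 10 8 15 11 9 4 14)(5 12) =[0, 1, 10, 3, 14, 12, 6, 7, 15, 4, 8, 9, 5, 13, 2, 11]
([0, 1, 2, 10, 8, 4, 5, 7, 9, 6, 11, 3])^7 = [0, 1, 2, 10, 9, 8, 4, 7, 6, 5, 11, 3]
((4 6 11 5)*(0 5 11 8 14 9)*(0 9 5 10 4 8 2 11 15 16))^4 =(0 2)(4 15)(5 8 14)(6 16)(10 11)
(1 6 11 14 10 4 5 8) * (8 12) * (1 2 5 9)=(1 6 11 14 10 4 9)(2 5 12 8)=[0, 6, 5, 3, 9, 12, 11, 7, 2, 1, 4, 14, 8, 13, 10]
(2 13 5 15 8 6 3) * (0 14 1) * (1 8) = (0 14 8 6 3 2 13 5 15 1) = [14, 0, 13, 2, 4, 15, 3, 7, 6, 9, 10, 11, 12, 5, 8, 1]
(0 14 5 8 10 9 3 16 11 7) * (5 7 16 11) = (0 14 7)(3 11 16 5 8 10 9) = [14, 1, 2, 11, 4, 8, 6, 0, 10, 3, 9, 16, 12, 13, 7, 15, 5]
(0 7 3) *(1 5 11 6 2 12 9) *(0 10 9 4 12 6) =(0 7 3 10 9 1 5 11)(2 6)(4 12) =[7, 5, 6, 10, 12, 11, 2, 3, 8, 1, 9, 0, 4]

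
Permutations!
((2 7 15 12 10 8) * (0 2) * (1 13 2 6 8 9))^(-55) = (0 8 6)(1 13 2 7 15 12 10 9)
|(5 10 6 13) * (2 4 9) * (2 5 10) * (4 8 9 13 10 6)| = |(2 8 9 5)(4 13 6 10)| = 4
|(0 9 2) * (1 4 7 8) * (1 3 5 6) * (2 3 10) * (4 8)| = |(0 9 3 5 6 1 8 10 2)(4 7)| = 18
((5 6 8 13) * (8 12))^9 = (5 13 8 12 6)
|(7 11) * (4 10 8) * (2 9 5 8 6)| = 14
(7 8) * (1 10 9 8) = (1 10 9 8 7) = [0, 10, 2, 3, 4, 5, 6, 1, 7, 8, 9]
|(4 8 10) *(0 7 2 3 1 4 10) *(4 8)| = |(10)(0 7 2 3 1 8)| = 6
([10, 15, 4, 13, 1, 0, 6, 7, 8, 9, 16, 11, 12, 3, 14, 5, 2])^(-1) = (0 5 15 1 4 2 16 10)(3 13)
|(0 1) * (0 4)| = 3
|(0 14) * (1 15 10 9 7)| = |(0 14)(1 15 10 9 7)| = 10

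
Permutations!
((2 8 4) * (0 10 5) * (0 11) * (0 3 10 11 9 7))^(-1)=(0 7 9 5 10 3 11)(2 4 8)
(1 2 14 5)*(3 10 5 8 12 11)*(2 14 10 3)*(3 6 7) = (1 14 8 12 11 2 10 5)(3 6 7) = [0, 14, 10, 6, 4, 1, 7, 3, 12, 9, 5, 2, 11, 13, 8]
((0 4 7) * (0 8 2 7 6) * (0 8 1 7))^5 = (8)(1 7)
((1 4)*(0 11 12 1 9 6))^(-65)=((0 11 12 1 4 9 6))^(-65)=(0 9 1 11 6 4 12)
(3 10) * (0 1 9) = (0 1 9)(3 10) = [1, 9, 2, 10, 4, 5, 6, 7, 8, 0, 3]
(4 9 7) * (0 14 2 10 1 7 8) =(0 14 2 10 1 7 4 9 8) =[14, 7, 10, 3, 9, 5, 6, 4, 0, 8, 1, 11, 12, 13, 2]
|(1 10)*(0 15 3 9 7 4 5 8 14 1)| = 11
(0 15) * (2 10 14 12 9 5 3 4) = (0 15)(2 10 14 12 9 5 3 4) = [15, 1, 10, 4, 2, 3, 6, 7, 8, 5, 14, 11, 9, 13, 12, 0]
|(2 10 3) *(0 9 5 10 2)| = 5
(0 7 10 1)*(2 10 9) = (0 7 9 2 10 1) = [7, 0, 10, 3, 4, 5, 6, 9, 8, 2, 1]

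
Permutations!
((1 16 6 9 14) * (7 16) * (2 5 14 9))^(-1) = (1 14 5 2 6 16 7)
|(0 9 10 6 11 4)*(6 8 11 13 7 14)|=12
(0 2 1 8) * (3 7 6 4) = (0 2 1 8)(3 7 6 4) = [2, 8, 1, 7, 3, 5, 4, 6, 0]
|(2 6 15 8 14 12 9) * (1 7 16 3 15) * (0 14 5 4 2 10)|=|(0 14 12 9 10)(1 7 16 3 15 8 5 4 2 6)|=10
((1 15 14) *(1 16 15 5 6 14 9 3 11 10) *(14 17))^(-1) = (1 10 11 3 9 15 16 14 17 6 5) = ((1 5 6 17 14 16 15 9 3 11 10))^(-1)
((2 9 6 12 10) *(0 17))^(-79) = (0 17)(2 9 6 12 10)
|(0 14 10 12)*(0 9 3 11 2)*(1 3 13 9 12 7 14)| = 30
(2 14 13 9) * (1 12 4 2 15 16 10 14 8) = [0, 12, 8, 3, 2, 5, 6, 7, 1, 15, 14, 11, 4, 9, 13, 16, 10] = (1 12 4 2 8)(9 15 16 10 14 13)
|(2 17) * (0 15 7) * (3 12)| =6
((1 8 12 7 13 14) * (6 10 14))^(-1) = (1 14 10 6 13 7 12 8) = ((1 8 12 7 13 6 10 14))^(-1)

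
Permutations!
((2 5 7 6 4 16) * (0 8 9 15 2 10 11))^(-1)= (0 11 10 16 4 6 7 5 2 15 9 8)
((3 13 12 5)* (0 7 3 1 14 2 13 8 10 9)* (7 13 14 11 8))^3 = (0 5 8)(1 10 13)(2 14)(3 7)(9 12 11)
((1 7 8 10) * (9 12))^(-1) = (1 10 8 7)(9 12)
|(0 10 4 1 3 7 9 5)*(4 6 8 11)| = 11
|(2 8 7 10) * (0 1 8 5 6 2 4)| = 6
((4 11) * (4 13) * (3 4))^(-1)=(3 13 11 4)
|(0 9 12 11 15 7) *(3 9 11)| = |(0 11 15 7)(3 9 12)| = 12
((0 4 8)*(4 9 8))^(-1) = (0 8 9)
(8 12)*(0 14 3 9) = (0 14 3 9)(8 12) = [14, 1, 2, 9, 4, 5, 6, 7, 12, 0, 10, 11, 8, 13, 3]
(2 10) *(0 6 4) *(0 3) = (0 6 4 3)(2 10) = [6, 1, 10, 0, 3, 5, 4, 7, 8, 9, 2]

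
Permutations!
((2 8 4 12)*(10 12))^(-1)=(2 12 10 4 8)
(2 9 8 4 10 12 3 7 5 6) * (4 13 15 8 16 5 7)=(2 9 16 5 6)(3 4 10 12)(8 13 15)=[0, 1, 9, 4, 10, 6, 2, 7, 13, 16, 12, 11, 3, 15, 14, 8, 5]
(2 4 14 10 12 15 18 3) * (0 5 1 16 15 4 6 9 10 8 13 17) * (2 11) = (0 5 1 16 15 18 3 11 2 6 9 10 12 4 14 8 13 17) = [5, 16, 6, 11, 14, 1, 9, 7, 13, 10, 12, 2, 4, 17, 8, 18, 15, 0, 3]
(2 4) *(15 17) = (2 4)(15 17) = [0, 1, 4, 3, 2, 5, 6, 7, 8, 9, 10, 11, 12, 13, 14, 17, 16, 15]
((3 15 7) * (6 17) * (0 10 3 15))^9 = (6 17)(7 15)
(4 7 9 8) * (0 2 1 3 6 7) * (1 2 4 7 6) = [4, 3, 2, 1, 0, 5, 6, 9, 7, 8] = (0 4)(1 3)(7 9 8)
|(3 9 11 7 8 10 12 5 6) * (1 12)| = |(1 12 5 6 3 9 11 7 8 10)| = 10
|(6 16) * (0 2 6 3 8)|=|(0 2 6 16 3 8)|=6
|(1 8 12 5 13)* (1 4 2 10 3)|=|(1 8 12 5 13 4 2 10 3)|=9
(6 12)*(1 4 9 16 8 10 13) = (1 4 9 16 8 10 13)(6 12) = [0, 4, 2, 3, 9, 5, 12, 7, 10, 16, 13, 11, 6, 1, 14, 15, 8]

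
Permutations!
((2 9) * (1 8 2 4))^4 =(1 4 9 2 8)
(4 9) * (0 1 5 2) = [1, 5, 0, 3, 9, 2, 6, 7, 8, 4] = (0 1 5 2)(4 9)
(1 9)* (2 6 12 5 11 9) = [0, 2, 6, 3, 4, 11, 12, 7, 8, 1, 10, 9, 5] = (1 2 6 12 5 11 9)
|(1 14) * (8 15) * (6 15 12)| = 4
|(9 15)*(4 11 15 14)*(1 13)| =10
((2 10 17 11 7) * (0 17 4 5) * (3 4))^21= (0 7 3)(2 4 17)(5 11 10)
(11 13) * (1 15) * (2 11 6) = (1 15)(2 11 13 6) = [0, 15, 11, 3, 4, 5, 2, 7, 8, 9, 10, 13, 12, 6, 14, 1]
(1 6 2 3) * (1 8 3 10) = [0, 6, 10, 8, 4, 5, 2, 7, 3, 9, 1] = (1 6 2 10)(3 8)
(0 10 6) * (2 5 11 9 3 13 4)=(0 10 6)(2 5 11 9 3 13 4)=[10, 1, 5, 13, 2, 11, 0, 7, 8, 3, 6, 9, 12, 4]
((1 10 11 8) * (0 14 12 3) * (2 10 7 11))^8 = ((0 14 12 3)(1 7 11 8)(2 10))^8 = (14)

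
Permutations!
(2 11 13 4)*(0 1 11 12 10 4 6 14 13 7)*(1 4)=[4, 11, 12, 3, 2, 5, 14, 0, 8, 9, 1, 7, 10, 6, 13]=(0 4 2 12 10 1 11 7)(6 14 13)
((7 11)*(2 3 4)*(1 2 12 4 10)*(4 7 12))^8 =((1 2 3 10)(7 11 12))^8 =(7 12 11)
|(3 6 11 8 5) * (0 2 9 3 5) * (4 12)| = 14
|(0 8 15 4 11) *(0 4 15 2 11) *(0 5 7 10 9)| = |(15)(0 8 2 11 4 5 7 10 9)| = 9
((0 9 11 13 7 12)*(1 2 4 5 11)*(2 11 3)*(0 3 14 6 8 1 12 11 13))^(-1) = (0 11 7 13 1 8 6 14 5 4 2 3 12 9)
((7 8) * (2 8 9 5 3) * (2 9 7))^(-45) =(9)(2 8)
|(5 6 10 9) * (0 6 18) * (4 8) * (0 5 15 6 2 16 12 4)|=|(0 2 16 12 4 8)(5 18)(6 10 9 15)|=12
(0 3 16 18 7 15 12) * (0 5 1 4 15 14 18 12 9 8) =[3, 4, 2, 16, 15, 1, 6, 14, 0, 8, 10, 11, 5, 13, 18, 9, 12, 17, 7] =(0 3 16 12 5 1 4 15 9 8)(7 14 18)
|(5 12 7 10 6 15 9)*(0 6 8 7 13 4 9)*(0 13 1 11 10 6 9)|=13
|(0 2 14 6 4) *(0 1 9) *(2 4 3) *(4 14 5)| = |(0 14 6 3 2 5 4 1 9)| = 9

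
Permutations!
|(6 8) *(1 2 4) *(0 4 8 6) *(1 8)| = |(0 4 8)(1 2)| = 6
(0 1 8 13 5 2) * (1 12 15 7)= (0 12 15 7 1 8 13 5 2)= [12, 8, 0, 3, 4, 2, 6, 1, 13, 9, 10, 11, 15, 5, 14, 7]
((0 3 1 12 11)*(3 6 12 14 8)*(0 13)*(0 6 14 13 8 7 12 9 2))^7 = ((0 14 7 12 11 8 3 1 13 6 9 2))^7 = (0 1 7 6 11 2 3 14 13 12 9 8)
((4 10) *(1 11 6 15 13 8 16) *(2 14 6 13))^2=(1 13 16 11 8)(2 6)(14 15)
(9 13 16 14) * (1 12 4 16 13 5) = [0, 12, 2, 3, 16, 1, 6, 7, 8, 5, 10, 11, 4, 13, 9, 15, 14] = (1 12 4 16 14 9 5)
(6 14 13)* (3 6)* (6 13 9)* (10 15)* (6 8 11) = (3 13)(6 14 9 8 11)(10 15) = [0, 1, 2, 13, 4, 5, 14, 7, 11, 8, 15, 6, 12, 3, 9, 10]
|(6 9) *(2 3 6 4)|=5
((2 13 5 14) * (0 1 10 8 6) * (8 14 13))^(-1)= (0 6 8 2 14 10 1)(5 13)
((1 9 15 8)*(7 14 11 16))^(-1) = (1 8 15 9)(7 16 11 14)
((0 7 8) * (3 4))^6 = (8)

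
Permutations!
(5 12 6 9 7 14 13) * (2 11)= (2 11)(5 12 6 9 7 14 13)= [0, 1, 11, 3, 4, 12, 9, 14, 8, 7, 10, 2, 6, 5, 13]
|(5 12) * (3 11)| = |(3 11)(5 12)| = 2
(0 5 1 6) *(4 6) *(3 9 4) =[5, 3, 2, 9, 6, 1, 0, 7, 8, 4] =(0 5 1 3 9 4 6)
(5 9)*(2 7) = (2 7)(5 9) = [0, 1, 7, 3, 4, 9, 6, 2, 8, 5]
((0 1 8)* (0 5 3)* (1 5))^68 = ((0 5 3)(1 8))^68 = (8)(0 3 5)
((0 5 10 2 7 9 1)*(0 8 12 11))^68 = ((0 5 10 2 7 9 1 8 12 11))^68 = (0 12 1 7 10)(2 5 11 8 9)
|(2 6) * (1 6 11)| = 4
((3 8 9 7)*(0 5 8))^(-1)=(0 3 7 9 8 5)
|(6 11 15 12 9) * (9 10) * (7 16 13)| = |(6 11 15 12 10 9)(7 16 13)| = 6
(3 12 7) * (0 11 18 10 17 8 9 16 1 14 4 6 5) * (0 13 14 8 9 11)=(1 8 11 18 10 17 9 16)(3 12 7)(4 6 5 13 14)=[0, 8, 2, 12, 6, 13, 5, 3, 11, 16, 17, 18, 7, 14, 4, 15, 1, 9, 10]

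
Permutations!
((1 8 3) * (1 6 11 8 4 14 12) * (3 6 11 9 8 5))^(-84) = (14) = ((1 4 14 12)(3 11 5)(6 9 8))^(-84)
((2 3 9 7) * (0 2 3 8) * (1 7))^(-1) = ((0 2 8)(1 7 3 9))^(-1) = (0 8 2)(1 9 3 7)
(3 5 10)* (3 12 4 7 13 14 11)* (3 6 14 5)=(4 7 13 5 10 12)(6 14 11)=[0, 1, 2, 3, 7, 10, 14, 13, 8, 9, 12, 6, 4, 5, 11]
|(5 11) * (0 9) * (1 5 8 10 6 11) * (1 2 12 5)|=12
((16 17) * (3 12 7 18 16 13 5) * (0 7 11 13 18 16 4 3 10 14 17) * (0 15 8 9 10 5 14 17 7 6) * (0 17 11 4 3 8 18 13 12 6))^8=(3 18 15 16 7 14 13 17 6)(4 9 11)(8 10 12)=((3 6 17 13 14 7 16 15 18)(4 8 9 10 11 12))^8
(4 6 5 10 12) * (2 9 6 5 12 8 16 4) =(2 9 6 12)(4 5 10 8 16) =[0, 1, 9, 3, 5, 10, 12, 7, 16, 6, 8, 11, 2, 13, 14, 15, 4]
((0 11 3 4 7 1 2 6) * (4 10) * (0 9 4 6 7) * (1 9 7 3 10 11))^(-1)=(0 4 9 7 6 10 11 3 2 1)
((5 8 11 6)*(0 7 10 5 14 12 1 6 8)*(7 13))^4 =(14)(0 5 10 7 13)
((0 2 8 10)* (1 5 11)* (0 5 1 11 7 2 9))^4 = ((11)(0 9)(2 8 10 5 7))^4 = (11)(2 7 5 10 8)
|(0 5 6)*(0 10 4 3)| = |(0 5 6 10 4 3)| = 6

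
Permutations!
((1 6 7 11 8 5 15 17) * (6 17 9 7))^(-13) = ((1 17)(5 15 9 7 11 8))^(-13) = (1 17)(5 8 11 7 9 15)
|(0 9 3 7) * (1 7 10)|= 6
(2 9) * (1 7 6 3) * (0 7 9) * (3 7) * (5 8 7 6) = [3, 9, 0, 1, 4, 8, 6, 5, 7, 2] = (0 3 1 9 2)(5 8 7)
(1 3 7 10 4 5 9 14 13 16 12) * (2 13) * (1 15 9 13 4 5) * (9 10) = (1 3 7 9 14 2 4)(5 13 16 12 15 10) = [0, 3, 4, 7, 1, 13, 6, 9, 8, 14, 5, 11, 15, 16, 2, 10, 12]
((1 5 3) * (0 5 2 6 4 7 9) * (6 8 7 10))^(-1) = ((0 5 3 1 2 8 7 9)(4 10 6))^(-1) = (0 9 7 8 2 1 3 5)(4 6 10)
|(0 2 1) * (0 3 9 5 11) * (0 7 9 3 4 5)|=8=|(0 2 1 4 5 11 7 9)|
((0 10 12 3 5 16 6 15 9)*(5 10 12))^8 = ((0 12 3 10 5 16 6 15 9))^8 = (0 9 15 6 16 5 10 3 12)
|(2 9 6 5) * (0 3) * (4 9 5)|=6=|(0 3)(2 5)(4 9 6)|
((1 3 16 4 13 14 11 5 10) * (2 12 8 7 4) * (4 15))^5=(1 8 14 3 7 11 16 15 5 2 4 10 12 13)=((1 3 16 2 12 8 7 15 4 13 14 11 5 10))^5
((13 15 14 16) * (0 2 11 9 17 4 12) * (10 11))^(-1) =(0 12 4 17 9 11 10 2)(13 16 14 15)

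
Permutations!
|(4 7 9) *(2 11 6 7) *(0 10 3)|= 6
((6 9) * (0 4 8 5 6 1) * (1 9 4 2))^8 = (9)(0 1 2)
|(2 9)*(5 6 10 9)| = |(2 5 6 10 9)| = 5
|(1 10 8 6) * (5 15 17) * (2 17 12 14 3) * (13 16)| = 28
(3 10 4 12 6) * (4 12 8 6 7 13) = (3 10 12 7 13 4 8 6) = [0, 1, 2, 10, 8, 5, 3, 13, 6, 9, 12, 11, 7, 4]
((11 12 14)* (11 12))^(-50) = ((12 14))^(-50) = (14)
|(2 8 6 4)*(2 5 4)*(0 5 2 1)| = 7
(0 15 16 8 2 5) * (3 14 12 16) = (0 15 3 14 12 16 8 2 5) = [15, 1, 5, 14, 4, 0, 6, 7, 2, 9, 10, 11, 16, 13, 12, 3, 8]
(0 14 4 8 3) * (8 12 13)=(0 14 4 12 13 8 3)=[14, 1, 2, 0, 12, 5, 6, 7, 3, 9, 10, 11, 13, 8, 4]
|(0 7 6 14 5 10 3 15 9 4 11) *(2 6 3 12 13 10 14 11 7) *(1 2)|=30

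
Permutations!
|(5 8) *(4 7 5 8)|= 3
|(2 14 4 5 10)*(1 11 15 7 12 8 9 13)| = 40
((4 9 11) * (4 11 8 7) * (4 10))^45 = (11)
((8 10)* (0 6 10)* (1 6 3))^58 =(0 10 1)(3 8 6) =((0 3 1 6 10 8))^58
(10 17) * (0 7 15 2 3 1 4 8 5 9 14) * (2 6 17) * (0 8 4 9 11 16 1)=(0 7 15 6 17 10 2 3)(1 9 14 8 5 11 16)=[7, 9, 3, 0, 4, 11, 17, 15, 5, 14, 2, 16, 12, 13, 8, 6, 1, 10]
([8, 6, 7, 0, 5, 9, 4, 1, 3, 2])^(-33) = [0, 4, 1, 3, 9, 2, 5, 6, 8, 7]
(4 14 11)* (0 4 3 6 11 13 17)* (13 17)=(0 4 14 17)(3 6 11)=[4, 1, 2, 6, 14, 5, 11, 7, 8, 9, 10, 3, 12, 13, 17, 15, 16, 0]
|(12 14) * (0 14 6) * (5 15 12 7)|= 7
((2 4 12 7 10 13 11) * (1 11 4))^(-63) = (4 7 13 12 10) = ((1 11 2)(4 12 7 10 13))^(-63)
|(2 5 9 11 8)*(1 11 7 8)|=10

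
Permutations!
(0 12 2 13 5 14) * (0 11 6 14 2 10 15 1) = (0 12 10 15 1)(2 13 5)(6 14 11) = [12, 0, 13, 3, 4, 2, 14, 7, 8, 9, 15, 6, 10, 5, 11, 1]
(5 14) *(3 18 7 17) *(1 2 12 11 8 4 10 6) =[0, 2, 12, 18, 10, 14, 1, 17, 4, 9, 6, 8, 11, 13, 5, 15, 16, 3, 7] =(1 2 12 11 8 4 10 6)(3 18 7 17)(5 14)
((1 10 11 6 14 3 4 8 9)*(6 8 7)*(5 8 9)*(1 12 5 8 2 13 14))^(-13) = (14)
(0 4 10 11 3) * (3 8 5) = [4, 1, 2, 0, 10, 3, 6, 7, 5, 9, 11, 8] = (0 4 10 11 8 5 3)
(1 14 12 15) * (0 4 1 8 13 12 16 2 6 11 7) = [4, 14, 6, 3, 1, 5, 11, 0, 13, 9, 10, 7, 15, 12, 16, 8, 2] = (0 4 1 14 16 2 6 11 7)(8 13 12 15)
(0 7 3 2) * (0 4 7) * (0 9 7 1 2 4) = (0 9 7 3 4 1 2) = [9, 2, 0, 4, 1, 5, 6, 3, 8, 7]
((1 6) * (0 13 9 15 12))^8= ((0 13 9 15 12)(1 6))^8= (0 15 13 12 9)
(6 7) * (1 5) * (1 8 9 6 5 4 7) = (1 4 7 5 8 9 6) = [0, 4, 2, 3, 7, 8, 1, 5, 9, 6]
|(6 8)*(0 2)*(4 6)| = 6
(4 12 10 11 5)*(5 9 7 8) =(4 12 10 11 9 7 8 5) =[0, 1, 2, 3, 12, 4, 6, 8, 5, 7, 11, 9, 10]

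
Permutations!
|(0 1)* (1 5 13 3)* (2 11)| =|(0 5 13 3 1)(2 11)| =10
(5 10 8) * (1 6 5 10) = (1 6 5)(8 10) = [0, 6, 2, 3, 4, 1, 5, 7, 10, 9, 8]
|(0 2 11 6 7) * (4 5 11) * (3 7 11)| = 6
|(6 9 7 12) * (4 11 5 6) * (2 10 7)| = 9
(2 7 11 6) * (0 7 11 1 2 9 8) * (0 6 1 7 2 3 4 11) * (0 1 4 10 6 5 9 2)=(1 3 10 6 2)(4 11)(5 9 8)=[0, 3, 1, 10, 11, 9, 2, 7, 5, 8, 6, 4]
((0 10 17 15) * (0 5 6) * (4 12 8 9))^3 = ((0 10 17 15 5 6)(4 12 8 9))^3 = (0 15)(4 9 8 12)(5 10)(6 17)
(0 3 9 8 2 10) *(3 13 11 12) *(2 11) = (0 13 2 10)(3 9 8 11 12) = [13, 1, 10, 9, 4, 5, 6, 7, 11, 8, 0, 12, 3, 2]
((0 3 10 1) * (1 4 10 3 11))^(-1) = (0 1 11)(4 10)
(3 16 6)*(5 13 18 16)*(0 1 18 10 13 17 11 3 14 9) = (0 1 18 16 6 14 9)(3 5 17 11)(10 13) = [1, 18, 2, 5, 4, 17, 14, 7, 8, 0, 13, 3, 12, 10, 9, 15, 6, 11, 16]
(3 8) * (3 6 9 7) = (3 8 6 9 7) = [0, 1, 2, 8, 4, 5, 9, 3, 6, 7]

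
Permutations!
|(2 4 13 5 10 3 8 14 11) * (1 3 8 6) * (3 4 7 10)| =6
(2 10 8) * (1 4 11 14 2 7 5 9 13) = (1 4 11 14 2 10 8 7 5 9 13) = [0, 4, 10, 3, 11, 9, 6, 5, 7, 13, 8, 14, 12, 1, 2]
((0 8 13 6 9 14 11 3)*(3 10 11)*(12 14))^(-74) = (0 14 9 13)(3 12 6 8) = ((0 8 13 6 9 12 14 3)(10 11))^(-74)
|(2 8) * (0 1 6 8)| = 5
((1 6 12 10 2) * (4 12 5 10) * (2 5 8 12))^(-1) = (1 2 4 12 8 6)(5 10)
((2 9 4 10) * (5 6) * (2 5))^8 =((2 9 4 10 5 6))^8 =(2 4 5)(6 9 10)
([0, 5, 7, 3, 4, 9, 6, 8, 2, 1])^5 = [0, 9, 8, 3, 4, 1, 6, 2, 7, 5]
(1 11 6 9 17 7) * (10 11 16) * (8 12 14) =[0, 16, 2, 3, 4, 5, 9, 1, 12, 17, 11, 6, 14, 13, 8, 15, 10, 7] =(1 16 10 11 6 9 17 7)(8 12 14)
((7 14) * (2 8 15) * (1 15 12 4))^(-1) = (1 4 12 8 2 15)(7 14)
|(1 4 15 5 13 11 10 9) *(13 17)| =9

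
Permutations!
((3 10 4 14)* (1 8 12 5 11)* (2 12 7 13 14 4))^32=(1 11 5 12 2 10 3 14 13 7 8)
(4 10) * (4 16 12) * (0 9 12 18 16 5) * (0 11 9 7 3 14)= [7, 1, 2, 14, 10, 11, 6, 3, 8, 12, 5, 9, 4, 13, 0, 15, 18, 17, 16]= (0 7 3 14)(4 10 5 11 9 12)(16 18)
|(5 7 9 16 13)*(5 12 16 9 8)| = 3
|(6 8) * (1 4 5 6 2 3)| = 7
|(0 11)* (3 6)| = 2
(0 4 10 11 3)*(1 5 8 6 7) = [4, 5, 2, 0, 10, 8, 7, 1, 6, 9, 11, 3] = (0 4 10 11 3)(1 5 8 6 7)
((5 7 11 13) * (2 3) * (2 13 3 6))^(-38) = (3 5 11 13 7)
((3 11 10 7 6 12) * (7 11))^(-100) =((3 7 6 12)(10 11))^(-100) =(12)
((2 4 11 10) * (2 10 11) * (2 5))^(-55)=((11)(2 4 5))^(-55)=(11)(2 5 4)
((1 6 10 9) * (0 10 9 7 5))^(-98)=(0 7)(1 6 9)(5 10)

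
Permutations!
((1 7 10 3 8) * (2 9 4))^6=(1 7 10 3 8)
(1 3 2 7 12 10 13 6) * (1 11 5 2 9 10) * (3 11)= (1 11 5 2 7 12)(3 9 10 13 6)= [0, 11, 7, 9, 4, 2, 3, 12, 8, 10, 13, 5, 1, 6]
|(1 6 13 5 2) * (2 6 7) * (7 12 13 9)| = 8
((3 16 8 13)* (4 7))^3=(3 13 8 16)(4 7)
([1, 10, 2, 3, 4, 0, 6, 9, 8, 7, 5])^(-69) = (0 5 10 1)(7 9)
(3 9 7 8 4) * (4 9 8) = (3 8 9 7 4) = [0, 1, 2, 8, 3, 5, 6, 4, 9, 7]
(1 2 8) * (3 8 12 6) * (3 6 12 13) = (1 2 13 3 8) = [0, 2, 13, 8, 4, 5, 6, 7, 1, 9, 10, 11, 12, 3]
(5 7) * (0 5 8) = (0 5 7 8) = [5, 1, 2, 3, 4, 7, 6, 8, 0]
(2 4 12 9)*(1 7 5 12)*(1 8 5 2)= (1 7 2 4 8 5 12 9)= [0, 7, 4, 3, 8, 12, 6, 2, 5, 1, 10, 11, 9]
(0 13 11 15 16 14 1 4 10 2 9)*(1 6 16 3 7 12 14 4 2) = (0 13 11 15 3 7 12 14 6 16 4 10 1 2 9) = [13, 2, 9, 7, 10, 5, 16, 12, 8, 0, 1, 15, 14, 11, 6, 3, 4]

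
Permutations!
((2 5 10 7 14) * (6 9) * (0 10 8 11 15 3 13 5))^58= (0 14 10 2 7)(3 11 5)(8 13 15)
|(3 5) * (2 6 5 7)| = 5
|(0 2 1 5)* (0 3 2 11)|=4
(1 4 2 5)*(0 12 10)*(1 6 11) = [12, 4, 5, 3, 2, 6, 11, 7, 8, 9, 0, 1, 10] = (0 12 10)(1 4 2 5 6 11)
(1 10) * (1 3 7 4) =(1 10 3 7 4) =[0, 10, 2, 7, 1, 5, 6, 4, 8, 9, 3]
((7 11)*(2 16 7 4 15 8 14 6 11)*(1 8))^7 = ((1 8 14 6 11 4 15)(2 16 7))^7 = (2 16 7)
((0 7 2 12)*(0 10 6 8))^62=(0 8 6 10 12 2 7)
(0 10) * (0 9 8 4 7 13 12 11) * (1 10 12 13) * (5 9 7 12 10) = (13)(0 10 7 1 5 9 8 4 12 11) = [10, 5, 2, 3, 12, 9, 6, 1, 4, 8, 7, 0, 11, 13]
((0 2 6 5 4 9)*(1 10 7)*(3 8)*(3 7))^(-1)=(0 9 4 5 6 2)(1 7 8 3 10)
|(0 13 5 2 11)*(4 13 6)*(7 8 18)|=21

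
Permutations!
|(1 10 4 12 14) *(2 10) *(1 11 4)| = 12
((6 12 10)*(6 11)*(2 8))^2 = ((2 8)(6 12 10 11))^2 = (6 10)(11 12)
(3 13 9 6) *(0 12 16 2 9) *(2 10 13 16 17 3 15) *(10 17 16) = (0 12 16 17 3 10 13)(2 9 6 15) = [12, 1, 9, 10, 4, 5, 15, 7, 8, 6, 13, 11, 16, 0, 14, 2, 17, 3]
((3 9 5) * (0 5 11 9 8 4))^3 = ((0 5 3 8 4)(9 11))^3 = (0 8 5 4 3)(9 11)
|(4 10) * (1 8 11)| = |(1 8 11)(4 10)| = 6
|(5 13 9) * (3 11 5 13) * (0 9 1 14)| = 15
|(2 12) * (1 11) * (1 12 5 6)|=|(1 11 12 2 5 6)|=6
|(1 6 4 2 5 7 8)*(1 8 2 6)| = |(8)(2 5 7)(4 6)| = 6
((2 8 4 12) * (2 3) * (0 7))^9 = ((0 7)(2 8 4 12 3))^9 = (0 7)(2 3 12 4 8)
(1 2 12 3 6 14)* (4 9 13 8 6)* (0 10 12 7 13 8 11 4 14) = (0 10 12 3 14 1 2 7 13 11 4 9 8 6) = [10, 2, 7, 14, 9, 5, 0, 13, 6, 8, 12, 4, 3, 11, 1]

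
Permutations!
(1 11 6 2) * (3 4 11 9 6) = (1 9 6 2)(3 4 11) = [0, 9, 1, 4, 11, 5, 2, 7, 8, 6, 10, 3]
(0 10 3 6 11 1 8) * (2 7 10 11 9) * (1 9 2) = (0 11 9 1 8)(2 7 10 3 6) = [11, 8, 7, 6, 4, 5, 2, 10, 0, 1, 3, 9]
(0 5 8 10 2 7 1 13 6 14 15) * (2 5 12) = (0 12 2 7 1 13 6 14 15)(5 8 10) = [12, 13, 7, 3, 4, 8, 14, 1, 10, 9, 5, 11, 2, 6, 15, 0]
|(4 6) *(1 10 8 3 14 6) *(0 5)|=|(0 5)(1 10 8 3 14 6 4)|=14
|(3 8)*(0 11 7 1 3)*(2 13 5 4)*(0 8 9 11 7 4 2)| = |(0 7 1 3 9 11 4)(2 13 5)| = 21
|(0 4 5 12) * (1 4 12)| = 6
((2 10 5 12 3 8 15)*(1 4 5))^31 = ((1 4 5 12 3 8 15 2 10))^31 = (1 3 10 12 2 5 15 4 8)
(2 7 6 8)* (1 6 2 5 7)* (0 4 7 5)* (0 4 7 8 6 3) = [7, 3, 1, 0, 8, 5, 6, 2, 4] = (0 7 2 1 3)(4 8)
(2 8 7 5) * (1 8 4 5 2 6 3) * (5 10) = (1 8 7 2 4 10 5 6 3) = [0, 8, 4, 1, 10, 6, 3, 2, 7, 9, 5]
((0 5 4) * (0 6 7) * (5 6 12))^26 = (0 7 6)(4 5 12)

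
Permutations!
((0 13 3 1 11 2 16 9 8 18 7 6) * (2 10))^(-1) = (0 6 7 18 8 9 16 2 10 11 1 3 13)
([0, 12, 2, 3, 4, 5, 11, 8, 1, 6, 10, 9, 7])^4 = (12)(6 11 9)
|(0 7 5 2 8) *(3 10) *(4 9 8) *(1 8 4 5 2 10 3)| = 14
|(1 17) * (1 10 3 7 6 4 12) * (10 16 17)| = |(1 10 3 7 6 4 12)(16 17)| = 14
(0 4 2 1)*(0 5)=(0 4 2 1 5)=[4, 5, 1, 3, 2, 0]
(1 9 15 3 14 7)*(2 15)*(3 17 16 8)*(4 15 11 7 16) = [0, 9, 11, 14, 15, 5, 6, 1, 3, 2, 10, 7, 12, 13, 16, 17, 8, 4] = (1 9 2 11 7)(3 14 16 8)(4 15 17)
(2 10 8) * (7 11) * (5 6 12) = (2 10 8)(5 6 12)(7 11) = [0, 1, 10, 3, 4, 6, 12, 11, 2, 9, 8, 7, 5]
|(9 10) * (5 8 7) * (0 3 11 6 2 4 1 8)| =|(0 3 11 6 2 4 1 8 7 5)(9 10)| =10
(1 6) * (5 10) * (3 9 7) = (1 6)(3 9 7)(5 10) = [0, 6, 2, 9, 4, 10, 1, 3, 8, 7, 5]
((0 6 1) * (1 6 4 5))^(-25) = (6)(0 1 5 4)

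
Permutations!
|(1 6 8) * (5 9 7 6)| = 6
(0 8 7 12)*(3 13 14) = (0 8 7 12)(3 13 14) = [8, 1, 2, 13, 4, 5, 6, 12, 7, 9, 10, 11, 0, 14, 3]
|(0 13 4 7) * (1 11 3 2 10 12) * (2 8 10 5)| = |(0 13 4 7)(1 11 3 8 10 12)(2 5)| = 12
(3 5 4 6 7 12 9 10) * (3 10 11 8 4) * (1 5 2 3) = (1 5)(2 3)(4 6 7 12 9 11 8) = [0, 5, 3, 2, 6, 1, 7, 12, 4, 11, 10, 8, 9]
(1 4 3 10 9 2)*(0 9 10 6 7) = [9, 4, 1, 6, 3, 5, 7, 0, 8, 2, 10] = (10)(0 9 2 1 4 3 6 7)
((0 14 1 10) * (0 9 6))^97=((0 14 1 10 9 6))^97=(0 14 1 10 9 6)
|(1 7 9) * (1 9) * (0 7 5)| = 4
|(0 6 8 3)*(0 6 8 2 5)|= 6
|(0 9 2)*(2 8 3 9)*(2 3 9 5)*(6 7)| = 4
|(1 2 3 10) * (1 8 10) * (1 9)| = |(1 2 3 9)(8 10)| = 4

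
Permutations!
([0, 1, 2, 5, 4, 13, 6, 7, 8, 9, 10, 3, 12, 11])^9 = (3 5 13 11)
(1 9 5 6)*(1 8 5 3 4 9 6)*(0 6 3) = (0 6 8 5 1 3 4 9) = [6, 3, 2, 4, 9, 1, 8, 7, 5, 0]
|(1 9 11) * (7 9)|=|(1 7 9 11)|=4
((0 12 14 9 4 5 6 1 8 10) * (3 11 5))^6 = ((0 12 14 9 4 3 11 5 6 1 8 10))^6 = (0 11)(1 9)(3 10)(4 8)(5 12)(6 14)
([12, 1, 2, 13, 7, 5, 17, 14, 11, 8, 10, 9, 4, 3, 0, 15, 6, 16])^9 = [14, 1, 2, 13, 12, 5, 6, 4, 8, 9, 10, 11, 0, 3, 7, 15, 16, 17]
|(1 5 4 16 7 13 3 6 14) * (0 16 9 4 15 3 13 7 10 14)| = |(0 16 10 14 1 5 15 3 6)(4 9)| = 18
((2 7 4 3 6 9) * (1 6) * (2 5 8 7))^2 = ((1 6 9 5 8 7 4 3))^2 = (1 9 8 4)(3 6 5 7)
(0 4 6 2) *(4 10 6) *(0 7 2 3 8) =[10, 1, 7, 8, 4, 5, 3, 2, 0, 9, 6] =(0 10 6 3 8)(2 7)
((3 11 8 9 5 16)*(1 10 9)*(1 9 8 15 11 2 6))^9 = ((1 10 8 9 5 16 3 2 6)(11 15))^9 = (16)(11 15)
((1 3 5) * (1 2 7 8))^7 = ((1 3 5 2 7 8))^7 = (1 3 5 2 7 8)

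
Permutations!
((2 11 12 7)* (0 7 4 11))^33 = (12)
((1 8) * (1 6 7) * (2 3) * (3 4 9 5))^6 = (1 6)(2 4 9 5 3)(7 8)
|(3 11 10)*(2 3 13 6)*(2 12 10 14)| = 4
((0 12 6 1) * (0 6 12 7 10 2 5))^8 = (12)(0 2 7 5 10)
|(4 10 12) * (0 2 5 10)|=|(0 2 5 10 12 4)|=6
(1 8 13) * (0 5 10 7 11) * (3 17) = (0 5 10 7 11)(1 8 13)(3 17) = [5, 8, 2, 17, 4, 10, 6, 11, 13, 9, 7, 0, 12, 1, 14, 15, 16, 3]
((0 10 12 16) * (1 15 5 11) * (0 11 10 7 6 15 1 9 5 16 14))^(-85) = ((0 7 6 15 16 11 9 5 10 12 14))^(-85) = (0 15 9 12 7 16 5 14 6 11 10)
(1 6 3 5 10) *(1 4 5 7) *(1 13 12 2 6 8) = (1 8)(2 6 3 7 13 12)(4 5 10) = [0, 8, 6, 7, 5, 10, 3, 13, 1, 9, 4, 11, 2, 12]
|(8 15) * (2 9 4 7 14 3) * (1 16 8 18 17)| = 6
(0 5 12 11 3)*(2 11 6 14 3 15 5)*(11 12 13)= [2, 1, 12, 0, 4, 13, 14, 7, 8, 9, 10, 15, 6, 11, 3, 5]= (0 2 12 6 14 3)(5 13 11 15)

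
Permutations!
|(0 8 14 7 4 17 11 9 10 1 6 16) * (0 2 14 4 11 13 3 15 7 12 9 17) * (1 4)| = |(0 8 1 6 16 2 14 12 9 10 4)(3 15 7 11 17 13)| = 66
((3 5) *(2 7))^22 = (7)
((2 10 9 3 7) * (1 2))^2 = ((1 2 10 9 3 7))^2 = (1 10 3)(2 9 7)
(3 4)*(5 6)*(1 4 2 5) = (1 4 3 2 5 6) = [0, 4, 5, 2, 3, 6, 1]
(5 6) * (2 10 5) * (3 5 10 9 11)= [0, 1, 9, 5, 4, 6, 2, 7, 8, 11, 10, 3]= (2 9 11 3 5 6)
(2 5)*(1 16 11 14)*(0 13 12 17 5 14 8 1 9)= (0 13 12 17 5 2 14 9)(1 16 11 8)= [13, 16, 14, 3, 4, 2, 6, 7, 1, 0, 10, 8, 17, 12, 9, 15, 11, 5]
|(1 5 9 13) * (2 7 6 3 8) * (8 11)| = 12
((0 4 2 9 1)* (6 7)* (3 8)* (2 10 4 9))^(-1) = (0 1 9)(3 8)(4 10)(6 7)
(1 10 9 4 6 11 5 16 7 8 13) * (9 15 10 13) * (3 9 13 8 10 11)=[0, 8, 2, 9, 6, 16, 3, 10, 13, 4, 15, 5, 12, 1, 14, 11, 7]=(1 8 13)(3 9 4 6)(5 16 7 10 15 11)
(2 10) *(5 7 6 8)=(2 10)(5 7 6 8)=[0, 1, 10, 3, 4, 7, 8, 6, 5, 9, 2]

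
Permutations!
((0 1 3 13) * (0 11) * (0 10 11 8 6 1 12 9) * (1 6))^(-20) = (13)(0 12 9)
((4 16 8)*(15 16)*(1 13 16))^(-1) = (1 15 4 8 16 13)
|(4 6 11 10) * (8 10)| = 5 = |(4 6 11 8 10)|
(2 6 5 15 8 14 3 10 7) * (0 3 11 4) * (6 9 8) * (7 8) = [3, 1, 9, 10, 0, 15, 5, 2, 14, 7, 8, 4, 12, 13, 11, 6] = (0 3 10 8 14 11 4)(2 9 7)(5 15 6)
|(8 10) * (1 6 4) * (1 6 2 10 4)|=|(1 2 10 8 4 6)|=6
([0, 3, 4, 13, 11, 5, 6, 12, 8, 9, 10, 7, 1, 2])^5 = (1 11 13 12 4 3 7 2)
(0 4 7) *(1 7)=(0 4 1 7)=[4, 7, 2, 3, 1, 5, 6, 0]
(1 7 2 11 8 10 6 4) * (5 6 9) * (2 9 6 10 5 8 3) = (1 7 9 8 5 10 6 4)(2 11 3) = [0, 7, 11, 2, 1, 10, 4, 9, 5, 8, 6, 3]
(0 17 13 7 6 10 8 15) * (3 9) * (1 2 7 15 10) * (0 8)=(0 17 13 15 8 10)(1 2 7 6)(3 9)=[17, 2, 7, 9, 4, 5, 1, 6, 10, 3, 0, 11, 12, 15, 14, 8, 16, 13]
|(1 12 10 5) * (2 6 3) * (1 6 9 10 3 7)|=|(1 12 3 2 9 10 5 6 7)|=9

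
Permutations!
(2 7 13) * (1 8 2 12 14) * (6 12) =(1 8 2 7 13 6 12 14) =[0, 8, 7, 3, 4, 5, 12, 13, 2, 9, 10, 11, 14, 6, 1]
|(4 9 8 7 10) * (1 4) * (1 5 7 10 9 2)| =15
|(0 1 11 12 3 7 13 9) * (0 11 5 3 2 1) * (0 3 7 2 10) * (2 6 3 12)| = 42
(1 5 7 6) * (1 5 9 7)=(1 9 7 6 5)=[0, 9, 2, 3, 4, 1, 5, 6, 8, 7]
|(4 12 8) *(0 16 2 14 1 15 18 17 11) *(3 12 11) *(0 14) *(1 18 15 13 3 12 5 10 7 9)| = 21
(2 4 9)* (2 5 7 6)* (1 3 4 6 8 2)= [0, 3, 6, 4, 9, 7, 1, 8, 2, 5]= (1 3 4 9 5 7 8 2 6)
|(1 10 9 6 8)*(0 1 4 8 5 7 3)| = 8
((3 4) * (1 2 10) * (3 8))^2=(1 10 2)(3 8 4)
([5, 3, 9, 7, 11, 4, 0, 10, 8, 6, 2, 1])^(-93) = (0 7 5 10 4 2 11 9 1 6 3)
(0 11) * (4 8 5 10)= [11, 1, 2, 3, 8, 10, 6, 7, 5, 9, 4, 0]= (0 11)(4 8 5 10)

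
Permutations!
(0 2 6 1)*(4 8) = (0 2 6 1)(4 8) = [2, 0, 6, 3, 8, 5, 1, 7, 4]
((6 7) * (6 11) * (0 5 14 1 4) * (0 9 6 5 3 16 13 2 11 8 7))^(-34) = (0 16 2 5 1 9)(3 13 11 14 4 6)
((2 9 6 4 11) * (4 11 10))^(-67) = ((2 9 6 11)(4 10))^(-67) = (2 9 6 11)(4 10)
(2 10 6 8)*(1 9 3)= (1 9 3)(2 10 6 8)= [0, 9, 10, 1, 4, 5, 8, 7, 2, 3, 6]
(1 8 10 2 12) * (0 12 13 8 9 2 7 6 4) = (0 12 1 9 2 13 8 10 7 6 4) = [12, 9, 13, 3, 0, 5, 4, 6, 10, 2, 7, 11, 1, 8]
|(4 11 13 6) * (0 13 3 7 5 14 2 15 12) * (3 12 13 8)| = |(0 8 3 7 5 14 2 15 13 6 4 11 12)| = 13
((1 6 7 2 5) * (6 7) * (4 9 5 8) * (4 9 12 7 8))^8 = (12)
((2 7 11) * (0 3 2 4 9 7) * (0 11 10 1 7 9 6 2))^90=((0 3)(1 7 10)(2 11 4 6))^90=(2 4)(6 11)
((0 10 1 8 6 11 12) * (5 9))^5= (0 11 8 10 12 6 1)(5 9)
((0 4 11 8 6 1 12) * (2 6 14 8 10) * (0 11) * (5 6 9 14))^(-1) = (0 4)(1 6 5 8 14 9 2 10 11 12)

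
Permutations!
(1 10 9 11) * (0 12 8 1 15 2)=(0 12 8 1 10 9 11 15 2)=[12, 10, 0, 3, 4, 5, 6, 7, 1, 11, 9, 15, 8, 13, 14, 2]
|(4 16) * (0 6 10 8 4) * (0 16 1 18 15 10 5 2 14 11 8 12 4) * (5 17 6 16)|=|(0 16 5 2 14 11 8)(1 18 15 10 12 4)(6 17)|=42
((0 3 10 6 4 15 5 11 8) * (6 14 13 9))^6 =(0 6)(3 4)(5 14)(8 9)(10 15)(11 13)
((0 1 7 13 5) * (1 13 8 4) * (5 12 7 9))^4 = ((0 13 12 7 8 4 1 9 5))^4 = (0 8 5 7 9 12 1 13 4)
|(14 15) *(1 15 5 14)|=|(1 15)(5 14)|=2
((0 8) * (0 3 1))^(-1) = (0 1 3 8)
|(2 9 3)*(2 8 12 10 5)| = 7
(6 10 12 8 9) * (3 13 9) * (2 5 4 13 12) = (2 5 4 13 9 6 10)(3 12 8) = [0, 1, 5, 12, 13, 4, 10, 7, 3, 6, 2, 11, 8, 9]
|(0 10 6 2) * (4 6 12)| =6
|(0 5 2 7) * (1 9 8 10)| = |(0 5 2 7)(1 9 8 10)| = 4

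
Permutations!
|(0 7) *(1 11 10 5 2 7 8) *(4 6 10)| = |(0 8 1 11 4 6 10 5 2 7)| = 10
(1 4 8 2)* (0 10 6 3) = [10, 4, 1, 0, 8, 5, 3, 7, 2, 9, 6] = (0 10 6 3)(1 4 8 2)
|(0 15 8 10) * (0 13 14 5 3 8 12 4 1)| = 30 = |(0 15 12 4 1)(3 8 10 13 14 5)|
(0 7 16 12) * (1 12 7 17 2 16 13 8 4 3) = (0 17 2 16 7 13 8 4 3 1 12) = [17, 12, 16, 1, 3, 5, 6, 13, 4, 9, 10, 11, 0, 8, 14, 15, 7, 2]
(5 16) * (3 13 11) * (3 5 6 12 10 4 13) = [0, 1, 2, 3, 13, 16, 12, 7, 8, 9, 4, 5, 10, 11, 14, 15, 6] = (4 13 11 5 16 6 12 10)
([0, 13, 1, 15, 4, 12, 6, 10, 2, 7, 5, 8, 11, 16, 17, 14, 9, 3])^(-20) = (17)(1 16 7 5 11 2 13 9 10 12 8)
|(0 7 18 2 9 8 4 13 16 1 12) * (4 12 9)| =11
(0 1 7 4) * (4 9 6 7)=(0 1 4)(6 7 9)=[1, 4, 2, 3, 0, 5, 7, 9, 8, 6]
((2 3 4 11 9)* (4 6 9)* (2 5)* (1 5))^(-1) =(1 9 6 3 2 5)(4 11)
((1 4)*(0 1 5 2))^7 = ((0 1 4 5 2))^7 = (0 4 2 1 5)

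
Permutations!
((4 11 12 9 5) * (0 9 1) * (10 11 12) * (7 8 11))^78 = (12)(7 11)(8 10)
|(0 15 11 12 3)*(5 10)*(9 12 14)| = 14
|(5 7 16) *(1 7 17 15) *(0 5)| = 7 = |(0 5 17 15 1 7 16)|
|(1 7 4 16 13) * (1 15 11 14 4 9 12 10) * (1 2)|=6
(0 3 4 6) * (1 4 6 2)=(0 3 6)(1 4 2)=[3, 4, 1, 6, 2, 5, 0]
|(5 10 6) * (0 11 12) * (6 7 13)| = 15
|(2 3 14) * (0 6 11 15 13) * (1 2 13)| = 9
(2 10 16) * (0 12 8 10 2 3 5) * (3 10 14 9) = (0 12 8 14 9 3 5)(10 16) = [12, 1, 2, 5, 4, 0, 6, 7, 14, 3, 16, 11, 8, 13, 9, 15, 10]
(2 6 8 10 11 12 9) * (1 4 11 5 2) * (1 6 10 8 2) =(1 4 11 12 9 6 2 10 5) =[0, 4, 10, 3, 11, 1, 2, 7, 8, 6, 5, 12, 9]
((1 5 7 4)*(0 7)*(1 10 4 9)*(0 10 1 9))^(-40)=((0 7)(1 5 10 4))^(-40)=(10)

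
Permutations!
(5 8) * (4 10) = [0, 1, 2, 3, 10, 8, 6, 7, 5, 9, 4] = (4 10)(5 8)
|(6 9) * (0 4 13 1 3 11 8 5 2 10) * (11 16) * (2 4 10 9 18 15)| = 40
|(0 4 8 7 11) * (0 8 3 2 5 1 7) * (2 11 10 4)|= 10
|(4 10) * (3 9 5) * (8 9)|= |(3 8 9 5)(4 10)|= 4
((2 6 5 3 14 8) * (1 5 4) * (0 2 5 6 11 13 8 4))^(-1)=((0 2 11 13 8 5 3 14 4 1 6))^(-1)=(0 6 1 4 14 3 5 8 13 11 2)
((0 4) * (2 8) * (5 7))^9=(0 4)(2 8)(5 7)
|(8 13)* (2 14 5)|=6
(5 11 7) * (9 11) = [0, 1, 2, 3, 4, 9, 6, 5, 8, 11, 10, 7] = (5 9 11 7)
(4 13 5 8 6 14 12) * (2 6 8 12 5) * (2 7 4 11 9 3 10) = (2 6 14 5 12 11 9 3 10)(4 13 7) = [0, 1, 6, 10, 13, 12, 14, 4, 8, 3, 2, 9, 11, 7, 5]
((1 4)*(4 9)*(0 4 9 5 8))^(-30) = (9)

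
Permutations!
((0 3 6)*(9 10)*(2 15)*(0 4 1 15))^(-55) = ((0 3 6 4 1 15 2)(9 10))^(-55) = (0 3 6 4 1 15 2)(9 10)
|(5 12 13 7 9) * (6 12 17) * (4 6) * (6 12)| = |(4 12 13 7 9 5 17)| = 7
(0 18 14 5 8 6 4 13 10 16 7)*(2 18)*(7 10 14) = (0 2 18 7)(4 13 14 5 8 6)(10 16) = [2, 1, 18, 3, 13, 8, 4, 0, 6, 9, 16, 11, 12, 14, 5, 15, 10, 17, 7]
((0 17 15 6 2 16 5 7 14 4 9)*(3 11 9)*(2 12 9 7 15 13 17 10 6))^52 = (17)(0 6 9 10 12)(3 7 4 11 14)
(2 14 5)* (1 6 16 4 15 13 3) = (1 6 16 4 15 13 3)(2 14 5) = [0, 6, 14, 1, 15, 2, 16, 7, 8, 9, 10, 11, 12, 3, 5, 13, 4]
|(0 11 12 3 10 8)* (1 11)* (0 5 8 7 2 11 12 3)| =|(0 1 12)(2 11 3 10 7)(5 8)| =30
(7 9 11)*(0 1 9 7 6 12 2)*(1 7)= (0 7 1 9 11 6 12 2)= [7, 9, 0, 3, 4, 5, 12, 1, 8, 11, 10, 6, 2]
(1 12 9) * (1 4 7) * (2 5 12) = [0, 2, 5, 3, 7, 12, 6, 1, 8, 4, 10, 11, 9] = (1 2 5 12 9 4 7)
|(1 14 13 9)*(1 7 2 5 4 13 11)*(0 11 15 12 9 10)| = |(0 11 1 14 15 12 9 7 2 5 4 13 10)| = 13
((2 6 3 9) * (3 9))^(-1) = (2 9 6)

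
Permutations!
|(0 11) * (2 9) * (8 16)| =2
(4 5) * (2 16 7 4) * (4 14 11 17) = (2 16 7 14 11 17 4 5) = [0, 1, 16, 3, 5, 2, 6, 14, 8, 9, 10, 17, 12, 13, 11, 15, 7, 4]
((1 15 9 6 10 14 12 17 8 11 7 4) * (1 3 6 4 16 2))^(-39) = (1 10 7 4 17)(2 6 11 9 12)(3 8 15 14 16)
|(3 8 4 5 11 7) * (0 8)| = |(0 8 4 5 11 7 3)| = 7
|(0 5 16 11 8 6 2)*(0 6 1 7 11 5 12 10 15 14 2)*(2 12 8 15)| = |(0 8 1 7 11 15 14 12 10 2 6)(5 16)| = 22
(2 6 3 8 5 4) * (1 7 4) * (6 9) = (1 7 4 2 9 6 3 8 5) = [0, 7, 9, 8, 2, 1, 3, 4, 5, 6]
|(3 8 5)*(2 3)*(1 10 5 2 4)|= 12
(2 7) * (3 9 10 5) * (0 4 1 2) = (0 4 1 2 7)(3 9 10 5) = [4, 2, 7, 9, 1, 3, 6, 0, 8, 10, 5]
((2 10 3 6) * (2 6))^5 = ((2 10 3))^5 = (2 3 10)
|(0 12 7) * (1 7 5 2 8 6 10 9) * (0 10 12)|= |(1 7 10 9)(2 8 6 12 5)|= 20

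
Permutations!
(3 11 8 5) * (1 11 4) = [0, 11, 2, 4, 1, 3, 6, 7, 5, 9, 10, 8] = (1 11 8 5 3 4)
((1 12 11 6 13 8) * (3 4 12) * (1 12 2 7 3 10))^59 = ((1 10)(2 7 3 4)(6 13 8 12 11))^59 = (1 10)(2 4 3 7)(6 11 12 8 13)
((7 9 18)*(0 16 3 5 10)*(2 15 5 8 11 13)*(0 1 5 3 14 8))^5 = (0 13 16 2 14 15 8 3 11)(1 10 5)(7 18 9) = ((0 16 14 8 11 13 2 15 3)(1 5 10)(7 9 18))^5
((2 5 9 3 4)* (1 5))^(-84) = (9)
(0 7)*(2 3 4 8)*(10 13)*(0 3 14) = (0 7 3 4 8 2 14)(10 13) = [7, 1, 14, 4, 8, 5, 6, 3, 2, 9, 13, 11, 12, 10, 0]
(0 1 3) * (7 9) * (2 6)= (0 1 3)(2 6)(7 9)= [1, 3, 6, 0, 4, 5, 2, 9, 8, 7]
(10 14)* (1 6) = (1 6)(10 14) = [0, 6, 2, 3, 4, 5, 1, 7, 8, 9, 14, 11, 12, 13, 10]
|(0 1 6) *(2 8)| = 6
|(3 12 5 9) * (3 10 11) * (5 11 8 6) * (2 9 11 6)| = 20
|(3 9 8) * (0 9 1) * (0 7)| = |(0 9 8 3 1 7)| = 6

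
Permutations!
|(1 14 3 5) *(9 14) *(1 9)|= 4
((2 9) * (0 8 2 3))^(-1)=((0 8 2 9 3))^(-1)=(0 3 9 2 8)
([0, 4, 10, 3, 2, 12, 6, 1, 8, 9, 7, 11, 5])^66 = (12)(1 4 2 10 7)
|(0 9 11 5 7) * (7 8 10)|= |(0 9 11 5 8 10 7)|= 7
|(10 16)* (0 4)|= 2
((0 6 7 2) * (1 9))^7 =(0 2 7 6)(1 9) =((0 6 7 2)(1 9))^7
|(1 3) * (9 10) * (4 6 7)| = 6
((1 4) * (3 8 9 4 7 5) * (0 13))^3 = (0 13)(1 3 4 5 9 7 8)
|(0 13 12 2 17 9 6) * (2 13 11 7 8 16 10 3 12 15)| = |(0 11 7 8 16 10 3 12 13 15 2 17 9 6)| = 14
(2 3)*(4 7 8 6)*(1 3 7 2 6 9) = (1 3 6 4 2 7 8 9) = [0, 3, 7, 6, 2, 5, 4, 8, 9, 1]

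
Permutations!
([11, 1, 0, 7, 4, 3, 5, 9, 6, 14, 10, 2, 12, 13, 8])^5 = [2, 1, 11, 6, 4, 8, 14, 5, 9, 3, 10, 0, 12, 13, 7]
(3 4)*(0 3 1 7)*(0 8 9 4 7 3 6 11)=[6, 3, 2, 7, 1, 5, 11, 8, 9, 4, 10, 0]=(0 6 11)(1 3 7 8 9 4)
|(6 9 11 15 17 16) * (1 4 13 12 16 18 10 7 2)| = 14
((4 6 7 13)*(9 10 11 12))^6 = (4 7)(6 13)(9 11)(10 12)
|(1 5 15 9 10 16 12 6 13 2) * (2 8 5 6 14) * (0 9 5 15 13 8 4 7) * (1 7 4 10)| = |(0 9 1 6 8 15 5 13 10 16 12 14 2 7)| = 14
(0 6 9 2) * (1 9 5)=[6, 9, 0, 3, 4, 1, 5, 7, 8, 2]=(0 6 5 1 9 2)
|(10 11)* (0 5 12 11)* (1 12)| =6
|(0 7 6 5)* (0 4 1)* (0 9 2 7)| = |(1 9 2 7 6 5 4)| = 7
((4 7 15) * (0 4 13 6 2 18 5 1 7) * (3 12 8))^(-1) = ((0 4)(1 7 15 13 6 2 18 5)(3 12 8))^(-1) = (0 4)(1 5 18 2 6 13 15 7)(3 8 12)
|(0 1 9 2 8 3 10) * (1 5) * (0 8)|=|(0 5 1 9 2)(3 10 8)|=15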